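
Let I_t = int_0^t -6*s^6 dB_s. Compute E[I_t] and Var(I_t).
E[I_t] = 0; Var(I_t) = 36*t^13/13

The Itô integral of a deterministic integrand f(s) has mean 0 because each increment f(s) * (B_{s+ds} - B_s) has mean 0. By the Itô isometry:
  Var( int_0^t f(s) dB_s ) = E[ (int_0^t f(s) dB_s)^2 ] = int_0^t f(s)^2 ds.
Here f(s) = -6*s^6, so f(s)^2 = 36*s^12. Integrate:
  int_0^t (36*s^12) ds = 36*t^13/13.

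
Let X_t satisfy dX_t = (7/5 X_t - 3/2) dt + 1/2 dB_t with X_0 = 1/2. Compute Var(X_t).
Var(X_t) = 5*exp(14*t/5)/56 - 5/56

The variance V(t) = Var(X_t) satisfies V'(t) = 2 a V(t) + c^2 with V(0) = 0 (drift coefficient is linear in X, diffusion is constant). With a = 7/5, c = 1/2, the solution is
  V(t) = (c^2 / (2 a)) * (exp(2 a t) - 1)
       = ((1/2)^2 / (2*(7/5))) * (exp((14/5) t) - 1)
       = 5*exp(14*t/5)/56 - 5/56.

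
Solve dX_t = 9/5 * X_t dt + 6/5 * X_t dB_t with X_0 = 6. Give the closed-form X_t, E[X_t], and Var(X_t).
X_t = 6 * exp((27/25) t + (6/5) B_t); E[X_t] = 6*exp(9*t/5); Var(X_t) = 36*(exp(36*t/25) - 1)*exp(18*t/5)

For GBM dX = mu X dt + sigma X dB with X_0 = x_0, apply Itô to Y = log X: dY = (mu - sigma^2/2) dt + sigma dB, so Y_t = log(x_0) + (mu - sigma^2/2) t + sigma B_t and hence X_t = x_0 * exp((mu - sigma^2/2) t + sigma B_t).
With mu = 9/5, sigma = 6/5, x_0 = 6, this gives:
  X_t = 6 * exp((27/25) * t + (6/5) * B_t).
Since sigma*B_t ~ Normal(0, sigma^2 t), E[exp(sigma*B_t)] = exp(sigma^2 t / 2); so E[X_t] = x_0 * exp((mu - sigma^2/2) t) * exp(sigma^2 t / 2) = x_0 * exp(mu t) = 6*exp(9*t/5).
Var(X_t) = E[X_t^2] - (E[X_t])^2 = x_0^2 * exp(2 mu t) * (exp(sigma^2 t) - 1) = 36*(exp(36*t/25) - 1)*exp(18*t/5).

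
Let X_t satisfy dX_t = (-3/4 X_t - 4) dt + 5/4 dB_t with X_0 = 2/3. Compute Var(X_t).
Var(X_t) = 25/24 - 25*exp(-3*t/2)/24

The variance V(t) = Var(X_t) satisfies V'(t) = 2 a V(t) + c^2 with V(0) = 0 (drift coefficient is linear in X, diffusion is constant). With a = -3/4, c = 5/4, the solution is
  V(t) = (c^2 / (2 a)) * (exp(2 a t) - 1)
       = ((5/4)^2 / (2*(-3/4))) * (exp((-3/2) t) - 1)
       = 25/24 - 25*exp(-3*t/2)/24.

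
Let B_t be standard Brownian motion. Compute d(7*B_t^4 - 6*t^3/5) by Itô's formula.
d(7*B_t^4 - 6*t^3/5) = (42*B_t^2 - 18*t^2/5) dt + (28*B_t^3) dB_t

Itô's formula for f(t, x): d f(t, B_t) = (f_t + (1/2) f_xx) dt + f_x dB_t. Compute partials of f(t, x) = -6*t^3/5 + 7*x^4:
  f_t(t,x)  = -18*t^2/5
  f_x(t,x)  = 28*x^3
  f_xx(t,x) = 84*x^2
Assemble drift = f_t + (1/2) f_xx = -18*t^2/5 + 42*x^2 and diffusion = f_x = 28*x^3. Substituting x = B_t:
  d(7*B_t^4 - 6*t^3/5) = (42*B_t^2 - 18*t^2/5) dt + (28*B_t^3) dB_t.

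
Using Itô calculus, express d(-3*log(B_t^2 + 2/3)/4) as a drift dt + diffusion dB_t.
d(-3*log(B_t^2 + 2/3)/4) = (9*(3*B_t^2 - 2)/(4*(3*B_t^2 + 2)^2)) dt + (-9*B_t/(6*B_t^2 + 4)) dB_t

Itô's formula for f(B_t) gives d f(B_t) = f'(B_t) dB_t + (1/2) f''(B_t) dt. Compute derivatives of f(x) = -3*log(x^2 + 2/3)/4:
  f'(x)  = -9*x/(6*x^2 + 4)
  f''(x) = 9*(3*x^2 - 2)/(2*(3*x^2 + 2)^2)
Substitute x = B_t and multiply the f'' term by 1/2:
  drift     = (1/2) * (9*(3*x^2 - 2)/(2*(3*x^2 + 2)^2)) evaluated at B_t = 9*(3*B_t^2 - 2)/(4*(3*B_t^2 + 2)^2)
  diffusion = (-9*x/(6*x^2 + 4)) evaluated at B_t = -9*B_t/(6*B_t^2 + 4)
Therefore d(-3*log(B_t^2 + 2/3)/4) = (9*(3*B_t^2 - 2)/(4*(3*B_t^2 + 2)^2)) dt + (-9*B_t/(6*B_t^2 + 4)) dB_t.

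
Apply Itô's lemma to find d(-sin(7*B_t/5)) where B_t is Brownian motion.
d(-sin(7*B_t/5)) = (49*sin(7*B_t/5)/50) dt + (-7*cos(7*B_t/5)/5) dB_t

Itô's formula for f(B_t) gives d f(B_t) = f'(B_t) dB_t + (1/2) f''(B_t) dt. Compute derivatives of f(x) = -sin(7*x/5):
  f'(x)  = -7*cos(7*x/5)/5
  f''(x) = 49*sin(7*x/5)/25
Substitute x = B_t and multiply the f'' term by 1/2:
  drift     = (1/2) * (49*sin(7*x/5)/25) evaluated at B_t = 49*sin(7*B_t/5)/50
  diffusion = (-7*cos(7*x/5)/5) evaluated at B_t = -7*cos(7*B_t/5)/5
Therefore d(-sin(7*B_t/5)) = (49*sin(7*B_t/5)/50) dt + (-7*cos(7*B_t/5)/5) dB_t.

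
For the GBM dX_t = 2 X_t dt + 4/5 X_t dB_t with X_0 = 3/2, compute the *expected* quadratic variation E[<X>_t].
E[<X>_t] = 9*exp(116*t/25)/29 - 9/29

<X>_t = int_0^t ((4/5) * X_s)^2 ds. Taking expectation inside the integral: E[<X>_t] = (4/5)^2 * int_0^t E[X_s^2] ds. For GBM, E[X_s^2] = x_0^2 * exp((2 mu + sigma^2) s). Integrating:
  E[<X>_t] = (4/5)^2 * (3/2)^2 * (exp((2*2 + (4/5)^2) t) - 1) / (2*2 + (4/5)^2)
           = (4/5)^2 * (3/2)^2 * (exp((116/25) t) - 1) / (116/25) = 9*exp(116*t/25)/29 - 9/29.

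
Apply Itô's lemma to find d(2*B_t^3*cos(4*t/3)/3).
d(2*B_t^3*cos(4*t/3)/3) = (2*B_t*(-4*B_t^2*sin(4*t/3)/9 + cos(4*t/3))) dt + (2*B_t^2*cos(4*t/3)) dB_t

Itô's formula for f(t, x): d f(t, B_t) = (f_t + (1/2) f_xx) dt + f_x dB_t. Compute partials of f(t, x) = 2*x^3*cos(4*t/3)/3:
  f_t(t,x)  = -8*x^3*sin(4*t/3)/9
  f_x(t,x)  = 2*x^2*cos(4*t/3)
  f_xx(t,x) = 4*x*cos(4*t/3)
Assemble drift = f_t + (1/2) f_xx = 2*x*(-4*x^2*sin(4*t/3)/9 + cos(4*t/3)) and diffusion = f_x = 2*x^2*cos(4*t/3). Substituting x = B_t:
  d(2*B_t^3*cos(4*t/3)/3) = (2*B_t*(-4*B_t^2*sin(4*t/3)/9 + cos(4*t/3))) dt + (2*B_t^2*cos(4*t/3)) dB_t.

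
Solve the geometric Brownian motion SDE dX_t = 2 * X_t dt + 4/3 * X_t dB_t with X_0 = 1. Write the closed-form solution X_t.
X_t = 1 * exp((10/9) * t + (4/3) * B_t)

For GBM dX = mu X dt + sigma X dB with X_0 = x_0, apply Itô to Y = log X: dY = (mu - sigma^2/2) dt + sigma dB, so Y_t = log(x_0) + (mu - sigma^2/2) t + sigma B_t and hence X_t = x_0 * exp((mu - sigma^2/2) t + sigma B_t).
With mu = 2, sigma = 4/3, x_0 = 1, this gives:
  X_t = 1 * exp((10/9) * t + (4/3) * B_t).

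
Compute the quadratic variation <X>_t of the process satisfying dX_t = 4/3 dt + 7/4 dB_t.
<X>_t = 49*t/16

For an Itô process dX_t = a(t) dt + b(t) dB_t, the quadratic variation is <X>_t = int_0^t b(s)^2 ds (the drift term does not contribute). Here b(s) = 7/4, so
  b(s)^2 = 49/16.
Integrating from 0 to t:
  <X>_t = int_0^t (49/16) ds = 49*t/16.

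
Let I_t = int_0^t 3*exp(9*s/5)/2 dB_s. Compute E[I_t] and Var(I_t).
E[I_t] = 0; Var(I_t) = 5*exp(18*t/5)/8 - 5/8

The Itô integral of a deterministic integrand f(s) has mean 0 because each increment f(s) * (B_{s+ds} - B_s) has mean 0. By the Itô isometry:
  Var( int_0^t f(s) dB_s ) = E[ (int_0^t f(s) dB_s)^2 ] = int_0^t f(s)^2 ds.
Here f(s) = 3*exp(9*s/5)/2, so f(s)^2 = 9*exp(18*s/5)/4. Integrate:
  int_0^t (9*exp(18*s/5)/4) ds = 5*exp(18*t/5)/8 - 5/8.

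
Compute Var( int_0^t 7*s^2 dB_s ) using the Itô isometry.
Var = 49*t^5/5

The Itô integral of a deterministic integrand f(s) has mean 0 because each increment f(s) * (B_{s+ds} - B_s) has mean 0. By the Itô isometry:
  Var( int_0^t f(s) dB_s ) = E[ (int_0^t f(s) dB_s)^2 ] = int_0^t f(s)^2 ds.
Here f(s) = 7*s^2, so f(s)^2 = 49*s^4. Integrate:
  int_0^t (49*s^4) ds = 49*t^5/5.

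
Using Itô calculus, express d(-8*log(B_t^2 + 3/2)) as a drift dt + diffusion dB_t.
d(-8*log(B_t^2 + 3/2)) = (16*(2*B_t^2 - 3)/(2*B_t^2 + 3)^2) dt + (-32*B_t/(2*B_t^2 + 3)) dB_t

Itô's formula for f(B_t) gives d f(B_t) = f'(B_t) dB_t + (1/2) f''(B_t) dt. Compute derivatives of f(x) = -8*log(x^2 + 3/2):
  f'(x)  = -32*x/(2*x^2 + 3)
  f''(x) = 32*(2*x^2 - 3)/(2*x^2 + 3)^2
Substitute x = B_t and multiply the f'' term by 1/2:
  drift     = (1/2) * (32*(2*x^2 - 3)/(2*x^2 + 3)^2) evaluated at B_t = 16*(2*B_t^2 - 3)/(2*B_t^2 + 3)^2
  diffusion = (-32*x/(2*x^2 + 3)) evaluated at B_t = -32*B_t/(2*B_t^2 + 3)
Therefore d(-8*log(B_t^2 + 3/2)) = (16*(2*B_t^2 - 3)/(2*B_t^2 + 3)^2) dt + (-32*B_t/(2*B_t^2 + 3)) dB_t.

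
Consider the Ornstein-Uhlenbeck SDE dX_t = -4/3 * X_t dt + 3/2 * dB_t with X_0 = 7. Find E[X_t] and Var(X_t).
E[X_t] = 7*exp(-4*t/3); Var(X_t) = 27/32 - 27*exp(-8*t/3)/32

The OU SDE dX = -theta X dt + sigma dB admits the integrating factor exp(theta t): d(exp(theta t) X_t) = sigma exp(theta t) dB_t. Integrating from 0 to t:
  X_t = x_0 * exp(-theta t) + sigma * int_0^t exp(-theta (t-s)) dB_s.
The Itô integral has mean 0 and (by the Itô isometry) variance sigma^2 * int_0^t exp(-2 theta (t - s)) ds = sigma^2 * (1 - exp(-2 theta t)) / (2 theta).
With theta = 4/3, sigma = 3/2, x_0 = 7:
  E[X_t] = 7 * exp(-4/3 t) = 7*exp(-4*t/3)
  Var(X_t) = (3/2)^2 * (1 - exp(-2*4/3 t)) / (2 * 4/3) = 27/32 - 27*exp(-8*t/3)/32.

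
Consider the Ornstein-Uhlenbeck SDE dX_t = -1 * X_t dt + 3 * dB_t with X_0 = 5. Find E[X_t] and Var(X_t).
E[X_t] = 5*exp(-t); Var(X_t) = 9/2 - 9*exp(-2*t)/2

The OU SDE dX = -theta X dt + sigma dB admits the integrating factor exp(theta t): d(exp(theta t) X_t) = sigma exp(theta t) dB_t. Integrating from 0 to t:
  X_t = x_0 * exp(-theta t) + sigma * int_0^t exp(-theta (t-s)) dB_s.
The Itô integral has mean 0 and (by the Itô isometry) variance sigma^2 * int_0^t exp(-2 theta (t - s)) ds = sigma^2 * (1 - exp(-2 theta t)) / (2 theta).
With theta = 1, sigma = 3, x_0 = 5:
  E[X_t] = 5 * exp(-1 t) = 5*exp(-t)
  Var(X_t) = (3)^2 * (1 - exp(-2*1 t)) / (2 * 1) = 9/2 - 9*exp(-2*t)/2.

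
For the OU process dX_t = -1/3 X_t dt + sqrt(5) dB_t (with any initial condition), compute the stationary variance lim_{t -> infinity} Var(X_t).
lim Var(X_t) = 15/2

The OU SDE dX = -theta X dt + sigma dB admits the integrating factor exp(theta t): d(exp(theta t) X_t) = sigma exp(theta t) dB_t. Integrating from 0 to t gives X_t = x_0 * exp(-theta t) + sigma * int_0^t exp(-theta (t-s)) dB_s for any initial x_0. The Itô integral has variance (by the Itô isometry) sigma^2 * int_0^t exp(-2 theta (t - s)) ds = sigma^2 * (1 - exp(-2 theta t)) / (2 theta), independent of x_0.
With theta = 1/3, sigma = sqrt(5):
  Var(X_t) = (sqrt(5))^2 * (1 - exp(-2*1/3 t)) / (2 * 1/3) = 15/2 - 15*exp(-2*t/3)/2.
As t -> infinity, exp(-2*1/3 t) -> 0, so the stationary variance is sigma^2 / (2 theta) = 15/2.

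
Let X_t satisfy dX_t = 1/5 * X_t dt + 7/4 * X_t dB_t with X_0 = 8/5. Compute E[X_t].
E[X_t] = 8*exp(t/5)/5

For GBM dX = mu X dt + sigma X dB with X_0 = x_0, apply Itô to Y = log X: dY = (mu - sigma^2/2) dt + sigma dB, so Y_t = log(x_0) + (mu - sigma^2/2) t + sigma B_t and hence X_t = x_0 * exp((mu - sigma^2/2) t + sigma B_t).
With mu = 1/5, sigma = 7/4, x_0 = 8/5, this gives:
  X_t = 8/5 * exp((-213/160) * t + (7/4) * B_t).
Since sigma*B_t ~ Normal(0, sigma^2 t), E[exp(sigma*B_t)] = exp(sigma^2 t / 2); so E[X_t] = x_0 * exp((mu - sigma^2/2) t) * exp(sigma^2 t / 2) = x_0 * exp(mu t) = 8*exp(t/5)/5.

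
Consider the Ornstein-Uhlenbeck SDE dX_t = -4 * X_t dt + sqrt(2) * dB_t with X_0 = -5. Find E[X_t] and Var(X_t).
E[X_t] = -5*exp(-4*t); Var(X_t) = 1/4 - exp(-8*t)/4

The OU SDE dX = -theta X dt + sigma dB admits the integrating factor exp(theta t): d(exp(theta t) X_t) = sigma exp(theta t) dB_t. Integrating from 0 to t:
  X_t = x_0 * exp(-theta t) + sigma * int_0^t exp(-theta (t-s)) dB_s.
The Itô integral has mean 0 and (by the Itô isometry) variance sigma^2 * int_0^t exp(-2 theta (t - s)) ds = sigma^2 * (1 - exp(-2 theta t)) / (2 theta).
With theta = 4, sigma = sqrt(2), x_0 = -5:
  E[X_t] = -5 * exp(-4 t) = -5*exp(-4*t)
  Var(X_t) = (sqrt(2))^2 * (1 - exp(-2*4 t)) / (2 * 4) = 1/4 - exp(-8*t)/4.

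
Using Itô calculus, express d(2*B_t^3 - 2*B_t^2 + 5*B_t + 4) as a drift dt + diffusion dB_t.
d(2*B_t^3 - 2*B_t^2 + 5*B_t + 4) = (6*B_t - 2) dt + (6*B_t^2 - 4*B_t + 5) dB_t

Itô's formula for f(B_t) gives d f(B_t) = f'(B_t) dB_t + (1/2) f''(B_t) dt. Compute derivatives of f(x) = 2*x^3 - 2*x^2 + 5*x + 4:
  f'(x)  = 6*x^2 - 4*x + 5
  f''(x) = 12*x - 4
Substitute x = B_t and multiply the f'' term by 1/2:
  drift     = (1/2) * (12*x - 4) evaluated at B_t = 6*B_t - 2
  diffusion = (6*x^2 - 4*x + 5) evaluated at B_t = 6*B_t^2 - 4*B_t + 5
Therefore d(2*B_t^3 - 2*B_t^2 + 5*B_t + 4) = (6*B_t - 2) dt + (6*B_t^2 - 4*B_t + 5) dB_t.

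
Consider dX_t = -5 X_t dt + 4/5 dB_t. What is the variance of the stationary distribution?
lim Var(X_t) = 8/125

The OU SDE dX = -theta X dt + sigma dB admits the integrating factor exp(theta t): d(exp(theta t) X_t) = sigma exp(theta t) dB_t. Integrating from 0 to t gives X_t = x_0 * exp(-theta t) + sigma * int_0^t exp(-theta (t-s)) dB_s for any initial x_0. The Itô integral has variance (by the Itô isometry) sigma^2 * int_0^t exp(-2 theta (t - s)) ds = sigma^2 * (1 - exp(-2 theta t)) / (2 theta), independent of x_0.
With theta = 5, sigma = 4/5:
  Var(X_t) = (4/5)^2 * (1 - exp(-2*5 t)) / (2 * 5) = 8/125 - 8*exp(-10*t)/125.
As t -> infinity, exp(-2*5 t) -> 0, so the stationary variance is sigma^2 / (2 theta) = 8/125.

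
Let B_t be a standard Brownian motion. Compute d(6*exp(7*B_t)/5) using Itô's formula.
d(6*exp(7*B_t)/5) = (147*exp(7*B_t)/5) dt + (42*exp(7*B_t)/5) dB_t

Itô's formula for f(B_t) gives d f(B_t) = f'(B_t) dB_t + (1/2) f''(B_t) dt. Compute derivatives of f(x) = 6*exp(7*x)/5:
  f'(x)  = 42*exp(7*x)/5
  f''(x) = 294*exp(7*x)/5
Substitute x = B_t and multiply the f'' term by 1/2:
  drift     = (1/2) * (294*exp(7*x)/5) evaluated at B_t = 147*exp(7*B_t)/5
  diffusion = (42*exp(7*x)/5) evaluated at B_t = 42*exp(7*B_t)/5
Therefore d(6*exp(7*B_t)/5) = (147*exp(7*B_t)/5) dt + (42*exp(7*B_t)/5) dB_t.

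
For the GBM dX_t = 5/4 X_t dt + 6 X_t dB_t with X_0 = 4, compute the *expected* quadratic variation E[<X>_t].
E[<X>_t] = 1152*exp(77*t/2)/77 - 1152/77

<X>_t = int_0^t (6 * X_s)^2 ds. Taking expectation inside the integral: E[<X>_t] = 6^2 * int_0^t E[X_s^2] ds. For GBM, E[X_s^2] = x_0^2 * exp((2 mu + sigma^2) s). Integrating:
  E[<X>_t] = 6^2 * 4^2 * (exp((2*(5/4) + 6^2) t) - 1) / (2*(5/4) + 6^2)
           = 6^2 * 4^2 * (exp((77/2) t) - 1) / (77/2) = 1152*exp(77*t/2)/77 - 1152/77.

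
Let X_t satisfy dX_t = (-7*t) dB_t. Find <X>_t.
<X>_t = 49*t^3/3

For an Itô process dX_t = a(t) dt + b(t) dB_t, the quadratic variation is <X>_t = int_0^t b(s)^2 ds (the drift term does not contribute). Here b(s) = -7*s, so
  b(s)^2 = 49*s^2.
Integrating from 0 to t:
  <X>_t = int_0^t (49*s^2) ds = 49*t^3/3.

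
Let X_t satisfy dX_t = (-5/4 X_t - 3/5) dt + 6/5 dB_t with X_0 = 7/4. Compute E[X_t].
E[X_t] = -12/25 + 223*exp(-5*t/4)/100

Taking expectations and using E[dB_t] = 0, the mean m(t) = E[X_t] satisfies the ODE m'(t) = a m(t) + b with m(0) = x_0. With a = -5/4, b = -3/5, x_0 = 7/4, the solution is
  m(t) = x_0 * exp(a t) + (b/a) * (exp(a t) - 1)
       = (7/4) * exp((-5/4) t) + ((-3/5)/(-5/4)) * (exp((-5/4) t) - 1)
       = -12/25 + 223*exp(-5*t/4)/100.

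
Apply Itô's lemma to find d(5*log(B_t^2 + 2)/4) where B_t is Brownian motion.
d(5*log(B_t^2 + 2)/4) = (5*(2 - B_t^2)/(4*(B_t^2 + 2)^2)) dt + (5*B_t/(2*(B_t^2 + 2))) dB_t

Itô's formula for f(B_t) gives d f(B_t) = f'(B_t) dB_t + (1/2) f''(B_t) dt. Compute derivatives of f(x) = 5*log(x^2 + 2)/4:
  f'(x)  = 5*x/(2*(x^2 + 2))
  f''(x) = 5*(2 - x^2)/(2*(x^2 + 2)^2)
Substitute x = B_t and multiply the f'' term by 1/2:
  drift     = (1/2) * (5*(2 - x^2)/(2*(x^2 + 2)^2)) evaluated at B_t = 5*(2 - B_t^2)/(4*(B_t^2 + 2)^2)
  diffusion = (5*x/(2*(x^2 + 2))) evaluated at B_t = 5*B_t/(2*(B_t^2 + 2))
Therefore d(5*log(B_t^2 + 2)/4) = (5*(2 - B_t^2)/(4*(B_t^2 + 2)^2)) dt + (5*B_t/(2*(B_t^2 + 2))) dB_t.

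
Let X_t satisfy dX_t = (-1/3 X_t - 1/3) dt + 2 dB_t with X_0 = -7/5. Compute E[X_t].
E[X_t] = -1 - 2*exp(-t/3)/5

Taking expectations and using E[dB_t] = 0, the mean m(t) = E[X_t] satisfies the ODE m'(t) = a m(t) + b with m(0) = x_0. With a = -1/3, b = -1/3, x_0 = -7/5, the solution is
  m(t) = x_0 * exp(a t) + (b/a) * (exp(a t) - 1)
       = (-7/5) * exp((-1/3) t) + ((-1/3)/(-1/3)) * (exp((-1/3) t) - 1)
       = -1 - 2*exp(-t/3)/5.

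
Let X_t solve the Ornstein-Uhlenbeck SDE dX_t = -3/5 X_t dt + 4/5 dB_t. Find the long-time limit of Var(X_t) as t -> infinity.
lim Var(X_t) = 8/15

The OU SDE dX = -theta X dt + sigma dB admits the integrating factor exp(theta t): d(exp(theta t) X_t) = sigma exp(theta t) dB_t. Integrating from 0 to t gives X_t = x_0 * exp(-theta t) + sigma * int_0^t exp(-theta (t-s)) dB_s for any initial x_0. The Itô integral has variance (by the Itô isometry) sigma^2 * int_0^t exp(-2 theta (t - s)) ds = sigma^2 * (1 - exp(-2 theta t)) / (2 theta), independent of x_0.
With theta = 3/5, sigma = 4/5:
  Var(X_t) = (4/5)^2 * (1 - exp(-2*3/5 t)) / (2 * 3/5) = 8/15 - 8*exp(-6*t/5)/15.
As t -> infinity, exp(-2*3/5 t) -> 0, so the stationary variance is sigma^2 / (2 theta) = 8/15.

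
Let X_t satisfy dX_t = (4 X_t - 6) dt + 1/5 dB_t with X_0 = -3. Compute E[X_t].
E[X_t] = 3/2 - 9*exp(4*t)/2

Taking expectations and using E[dB_t] = 0, the mean m(t) = E[X_t] satisfies the ODE m'(t) = a m(t) + b with m(0) = x_0. With a = 4, b = -6, x_0 = -3, the solution is
  m(t) = x_0 * exp(a t) + (b/a) * (exp(a t) - 1)
       = (-3) * exp(4 t) + ((-6)/4) * (exp(4 t) - 1)
       = 3/2 - 9*exp(4*t)/2.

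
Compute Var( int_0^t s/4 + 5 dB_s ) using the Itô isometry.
Var = t*(t^2 + 60*t + 1200)/48

The Itô integral of a deterministic integrand f(s) has mean 0 because each increment f(s) * (B_{s+ds} - B_s) has mean 0. By the Itô isometry:
  Var( int_0^t f(s) dB_s ) = E[ (int_0^t f(s) dB_s)^2 ] = int_0^t f(s)^2 ds.
Here f(s) = s/4 + 5, so f(s)^2 = (s + 20)^2/16. Integrate:
  int_0^t ((s + 20)^2/16) ds = t*(t^2 + 60*t + 1200)/48.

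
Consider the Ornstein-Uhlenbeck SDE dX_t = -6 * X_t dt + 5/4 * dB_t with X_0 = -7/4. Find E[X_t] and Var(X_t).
E[X_t] = -7*exp(-6*t)/4; Var(X_t) = 25/192 - 25*exp(-12*t)/192

The OU SDE dX = -theta X dt + sigma dB admits the integrating factor exp(theta t): d(exp(theta t) X_t) = sigma exp(theta t) dB_t. Integrating from 0 to t:
  X_t = x_0 * exp(-theta t) + sigma * int_0^t exp(-theta (t-s)) dB_s.
The Itô integral has mean 0 and (by the Itô isometry) variance sigma^2 * int_0^t exp(-2 theta (t - s)) ds = sigma^2 * (1 - exp(-2 theta t)) / (2 theta).
With theta = 6, sigma = 5/4, x_0 = -7/4:
  E[X_t] = -7/4 * exp(-6 t) = -7*exp(-6*t)/4
  Var(X_t) = (5/4)^2 * (1 - exp(-2*6 t)) / (2 * 6) = 25/192 - 25*exp(-12*t)/192.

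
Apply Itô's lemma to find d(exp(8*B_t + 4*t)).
d(exp(8*B_t + 4*t)) = (36*exp(8*B_t + 4*t)) dt + (8*exp(8*B_t + 4*t)) dB_t

Itô's formula for f(t, x): d f(t, B_t) = (f_t + (1/2) f_xx) dt + f_x dB_t. Compute partials of f(t, x) = exp(4*t + 8*x):
  f_t(t,x)  = 4*exp(4*t + 8*x)
  f_x(t,x)  = 8*exp(4*t + 8*x)
  f_xx(t,x) = 64*exp(4*t + 8*x)
Assemble drift = f_t + (1/2) f_xx = 36*exp(4*t + 8*x) and diffusion = f_x = 8*exp(4*t + 8*x). Substituting x = B_t:
  d(exp(8*B_t + 4*t)) = (36*exp(8*B_t + 4*t)) dt + (8*exp(8*B_t + 4*t)) dB_t.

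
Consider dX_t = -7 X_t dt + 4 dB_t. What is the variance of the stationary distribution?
lim Var(X_t) = 8/7

The OU SDE dX = -theta X dt + sigma dB admits the integrating factor exp(theta t): d(exp(theta t) X_t) = sigma exp(theta t) dB_t. Integrating from 0 to t gives X_t = x_0 * exp(-theta t) + sigma * int_0^t exp(-theta (t-s)) dB_s for any initial x_0. The Itô integral has variance (by the Itô isometry) sigma^2 * int_0^t exp(-2 theta (t - s)) ds = sigma^2 * (1 - exp(-2 theta t)) / (2 theta), independent of x_0.
With theta = 7, sigma = 4:
  Var(X_t) = (4)^2 * (1 - exp(-2*7 t)) / (2 * 7) = 8/7 - 8*exp(-14*t)/7.
As t -> infinity, exp(-2*7 t) -> 0, so the stationary variance is sigma^2 / (2 theta) = 8/7.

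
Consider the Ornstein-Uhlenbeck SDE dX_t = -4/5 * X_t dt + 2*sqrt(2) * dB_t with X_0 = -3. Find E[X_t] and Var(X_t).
E[X_t] = -3*exp(-4*t/5); Var(X_t) = 5 - 5*exp(-8*t/5)

The OU SDE dX = -theta X dt + sigma dB admits the integrating factor exp(theta t): d(exp(theta t) X_t) = sigma exp(theta t) dB_t. Integrating from 0 to t:
  X_t = x_0 * exp(-theta t) + sigma * int_0^t exp(-theta (t-s)) dB_s.
The Itô integral has mean 0 and (by the Itô isometry) variance sigma^2 * int_0^t exp(-2 theta (t - s)) ds = sigma^2 * (1 - exp(-2 theta t)) / (2 theta).
With theta = 4/5, sigma = 2*sqrt(2), x_0 = -3:
  E[X_t] = -3 * exp(-4/5 t) = -3*exp(-4*t/5)
  Var(X_t) = (2*sqrt(2))^2 * (1 - exp(-2*4/5 t)) / (2 * 4/5) = 5 - 5*exp(-8*t/5).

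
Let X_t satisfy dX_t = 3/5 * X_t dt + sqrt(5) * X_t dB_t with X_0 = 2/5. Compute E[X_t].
E[X_t] = 2*exp(3*t/5)/5

For GBM dX = mu X dt + sigma X dB with X_0 = x_0, apply Itô to Y = log X: dY = (mu - sigma^2/2) dt + sigma dB, so Y_t = log(x_0) + (mu - sigma^2/2) t + sigma B_t and hence X_t = x_0 * exp((mu - sigma^2/2) t + sigma B_t).
With mu = 3/5, sigma = sqrt(5), x_0 = 2/5, this gives:
  X_t = 2/5 * exp((-19/10) * t + (sqrt(5)) * B_t).
Since sigma*B_t ~ Normal(0, sigma^2 t), E[exp(sigma*B_t)] = exp(sigma^2 t / 2); so E[X_t] = x_0 * exp((mu - sigma^2/2) t) * exp(sigma^2 t / 2) = x_0 * exp(mu t) = 2*exp(3*t/5)/5.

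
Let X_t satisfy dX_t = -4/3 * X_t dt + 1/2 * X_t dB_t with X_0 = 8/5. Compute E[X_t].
E[X_t] = 8*exp(-4*t/3)/5

For GBM dX = mu X dt + sigma X dB with X_0 = x_0, apply Itô to Y = log X: dY = (mu - sigma^2/2) dt + sigma dB, so Y_t = log(x_0) + (mu - sigma^2/2) t + sigma B_t and hence X_t = x_0 * exp((mu - sigma^2/2) t + sigma B_t).
With mu = -4/3, sigma = 1/2, x_0 = 8/5, this gives:
  X_t = 8/5 * exp((-35/24) * t + (1/2) * B_t).
Since sigma*B_t ~ Normal(0, sigma^2 t), E[exp(sigma*B_t)] = exp(sigma^2 t / 2); so E[X_t] = x_0 * exp((mu - sigma^2/2) t) * exp(sigma^2 t / 2) = x_0 * exp(mu t) = 8*exp(-4*t/3)/5.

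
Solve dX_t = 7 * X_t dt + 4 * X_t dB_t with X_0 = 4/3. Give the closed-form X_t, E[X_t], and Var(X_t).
X_t = 4/3 * exp((-1) t + (4) B_t); E[X_t] = 4*exp(7*t)/3; Var(X_t) = 16*(exp(16*t) - 1)*exp(14*t)/9

For GBM dX = mu X dt + sigma X dB with X_0 = x_0, apply Itô to Y = log X: dY = (mu - sigma^2/2) dt + sigma dB, so Y_t = log(x_0) + (mu - sigma^2/2) t + sigma B_t and hence X_t = x_0 * exp((mu - sigma^2/2) t + sigma B_t).
With mu = 7, sigma = 4, x_0 = 4/3, this gives:
  X_t = 4/3 * exp((-1) * t + (4) * B_t).
Since sigma*B_t ~ Normal(0, sigma^2 t), E[exp(sigma*B_t)] = exp(sigma^2 t / 2); so E[X_t] = x_0 * exp((mu - sigma^2/2) t) * exp(sigma^2 t / 2) = x_0 * exp(mu t) = 4*exp(7*t)/3.
Var(X_t) = E[X_t^2] - (E[X_t])^2 = x_0^2 * exp(2 mu t) * (exp(sigma^2 t) - 1) = 16*(exp(16*t) - 1)*exp(14*t)/9.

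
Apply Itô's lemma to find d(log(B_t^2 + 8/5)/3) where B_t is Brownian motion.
d(log(B_t^2 + 8/5)/3) = (5*(8 - 5*B_t^2)/(3*(5*B_t^2 + 8)^2)) dt + (10*B_t/(3*(5*B_t^2 + 8))) dB_t

Itô's formula for f(B_t) gives d f(B_t) = f'(B_t) dB_t + (1/2) f''(B_t) dt. Compute derivatives of f(x) = log(x^2 + 8/5)/3:
  f'(x)  = 10*x/(3*(5*x^2 + 8))
  f''(x) = 10*(8 - 5*x^2)/(3*(5*x^2 + 8)^2)
Substitute x = B_t and multiply the f'' term by 1/2:
  drift     = (1/2) * (10*(8 - 5*x^2)/(3*(5*x^2 + 8)^2)) evaluated at B_t = 5*(8 - 5*B_t^2)/(3*(5*B_t^2 + 8)^2)
  diffusion = (10*x/(3*(5*x^2 + 8))) evaluated at B_t = 10*B_t/(3*(5*B_t^2 + 8))
Therefore d(log(B_t^2 + 8/5)/3) = (5*(8 - 5*B_t^2)/(3*(5*B_t^2 + 8)^2)) dt + (10*B_t/(3*(5*B_t^2 + 8))) dB_t.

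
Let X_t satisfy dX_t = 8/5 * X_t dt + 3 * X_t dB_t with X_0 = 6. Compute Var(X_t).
Var(X_t) = 36*(exp(9*t) - 1)*exp(16*t/5)

For GBM dX = mu X dt + sigma X dB with X_0 = x_0, apply Itô to Y = log X: dY = (mu - sigma^2/2) dt + sigma dB, so Y_t = log(x_0) + (mu - sigma^2/2) t + sigma B_t and hence X_t = x_0 * exp((mu - sigma^2/2) t + sigma B_t).
With mu = 8/5, sigma = 3, x_0 = 6, this gives:
  X_t = 6 * exp((-29/10) * t + (3) * B_t).
Since sigma*B_t ~ Normal(0, sigma^2 t), E[exp(sigma*B_t)] = exp(sigma^2 t / 2); so E[X_t] = x_0 * exp((mu - sigma^2/2) t) * exp(sigma^2 t / 2) = x_0 * exp(mu t) = 6*exp(8*t/5).
Var(X_t) = E[X_t^2] - (E[X_t])^2 = x_0^2 * exp(2 mu t) * (exp(sigma^2 t) - 1) = 36*(exp(9*t) - 1)*exp(16*t/5).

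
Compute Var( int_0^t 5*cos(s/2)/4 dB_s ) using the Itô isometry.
Var = 25*t/32 + 25*sin(t)/32

The Itô integral of a deterministic integrand f(s) has mean 0 because each increment f(s) * (B_{s+ds} - B_s) has mean 0. By the Itô isometry:
  Var( int_0^t f(s) dB_s ) = E[ (int_0^t f(s) dB_s)^2 ] = int_0^t f(s)^2 ds.
Here f(s) = 5*cos(s/2)/4, so f(s)^2 = 25*cos(s/2)^2/16. Integrate:
  int_0^t (25*cos(s/2)^2/16) ds = 25*t/32 + 25*sin(t)/32.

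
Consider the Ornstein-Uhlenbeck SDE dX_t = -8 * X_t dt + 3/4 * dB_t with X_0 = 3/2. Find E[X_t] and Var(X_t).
E[X_t] = 3*exp(-8*t)/2; Var(X_t) = 9/256 - 9*exp(-16*t)/256

The OU SDE dX = -theta X dt + sigma dB admits the integrating factor exp(theta t): d(exp(theta t) X_t) = sigma exp(theta t) dB_t. Integrating from 0 to t:
  X_t = x_0 * exp(-theta t) + sigma * int_0^t exp(-theta (t-s)) dB_s.
The Itô integral has mean 0 and (by the Itô isometry) variance sigma^2 * int_0^t exp(-2 theta (t - s)) ds = sigma^2 * (1 - exp(-2 theta t)) / (2 theta).
With theta = 8, sigma = 3/4, x_0 = 3/2:
  E[X_t] = 3/2 * exp(-8 t) = 3*exp(-8*t)/2
  Var(X_t) = (3/4)^2 * (1 - exp(-2*8 t)) / (2 * 8) = 9/256 - 9*exp(-16*t)/256.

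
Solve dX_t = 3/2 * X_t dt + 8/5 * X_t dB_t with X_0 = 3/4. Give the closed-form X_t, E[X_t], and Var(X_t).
X_t = 3/4 * exp((11/50) t + (8/5) B_t); E[X_t] = 3*exp(3*t/2)/4; Var(X_t) = 9*(exp(64*t/25) - 1)*exp(3*t)/16

For GBM dX = mu X dt + sigma X dB with X_0 = x_0, apply Itô to Y = log X: dY = (mu - sigma^2/2) dt + sigma dB, so Y_t = log(x_0) + (mu - sigma^2/2) t + sigma B_t and hence X_t = x_0 * exp((mu - sigma^2/2) t + sigma B_t).
With mu = 3/2, sigma = 8/5, x_0 = 3/4, this gives:
  X_t = 3/4 * exp((11/50) * t + (8/5) * B_t).
Since sigma*B_t ~ Normal(0, sigma^2 t), E[exp(sigma*B_t)] = exp(sigma^2 t / 2); so E[X_t] = x_0 * exp((mu - sigma^2/2) t) * exp(sigma^2 t / 2) = x_0 * exp(mu t) = 3*exp(3*t/2)/4.
Var(X_t) = E[X_t^2] - (E[X_t])^2 = x_0^2 * exp(2 mu t) * (exp(sigma^2 t) - 1) = 9*(exp(64*t/25) - 1)*exp(3*t)/16.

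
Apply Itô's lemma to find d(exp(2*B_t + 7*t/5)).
d(exp(2*B_t + 7*t/5)) = (17*exp(2*B_t + 7*t/5)/5) dt + (2*exp(2*B_t + 7*t/5)) dB_t

Itô's formula for f(t, x): d f(t, B_t) = (f_t + (1/2) f_xx) dt + f_x dB_t. Compute partials of f(t, x) = exp(7*t/5 + 2*x):
  f_t(t,x)  = 7*exp(7*t/5 + 2*x)/5
  f_x(t,x)  = 2*exp(7*t/5 + 2*x)
  f_xx(t,x) = 4*exp(7*t/5 + 2*x)
Assemble drift = f_t + (1/2) f_xx = 17*exp(7*t/5 + 2*x)/5 and diffusion = f_x = 2*exp(7*t/5 + 2*x). Substituting x = B_t:
  d(exp(2*B_t + 7*t/5)) = (17*exp(2*B_t + 7*t/5)/5) dt + (2*exp(2*B_t + 7*t/5)) dB_t.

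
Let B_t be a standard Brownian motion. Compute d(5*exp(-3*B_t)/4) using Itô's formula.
d(5*exp(-3*B_t)/4) = (45*exp(-3*B_t)/8) dt + (-15*exp(-3*B_t)/4) dB_t

Itô's formula for f(B_t) gives d f(B_t) = f'(B_t) dB_t + (1/2) f''(B_t) dt. Compute derivatives of f(x) = 5*exp(-3*x)/4:
  f'(x)  = -15*exp(-3*x)/4
  f''(x) = 45*exp(-3*x)/4
Substitute x = B_t and multiply the f'' term by 1/2:
  drift     = (1/2) * (45*exp(-3*x)/4) evaluated at B_t = 45*exp(-3*B_t)/8
  diffusion = (-15*exp(-3*x)/4) evaluated at B_t = -15*exp(-3*B_t)/4
Therefore d(5*exp(-3*B_t)/4) = (45*exp(-3*B_t)/8) dt + (-15*exp(-3*B_t)/4) dB_t.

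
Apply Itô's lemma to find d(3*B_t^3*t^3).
d(3*B_t^3*t^3) = (9*B_t*t^2*(B_t^2 + t)) dt + (9*B_t^2*t^3) dB_t

Itô's formula for f(t, x): d f(t, B_t) = (f_t + (1/2) f_xx) dt + f_x dB_t. Compute partials of f(t, x) = 3*t^3*x^3:
  f_t(t,x)  = 9*t^2*x^3
  f_x(t,x)  = 9*t^3*x^2
  f_xx(t,x) = 18*t^3*x
Assemble drift = f_t + (1/2) f_xx = 9*t^2*x*(t + x^2) and diffusion = f_x = 9*t^3*x^2. Substituting x = B_t:
  d(3*B_t^3*t^3) = (9*B_t*t^2*(B_t^2 + t)) dt + (9*B_t^2*t^3) dB_t.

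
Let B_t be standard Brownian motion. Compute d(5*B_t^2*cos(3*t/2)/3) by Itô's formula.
d(5*B_t^2*cos(3*t/2)/3) = (-5*B_t^2*sin(3*t/2)/2 + 5*cos(3*t/2)/3) dt + (10*B_t*cos(3*t/2)/3) dB_t

Itô's formula for f(t, x): d f(t, B_t) = (f_t + (1/2) f_xx) dt + f_x dB_t. Compute partials of f(t, x) = 5*x^2*cos(3*t/2)/3:
  f_t(t,x)  = -5*x^2*sin(3*t/2)/2
  f_x(t,x)  = 10*x*cos(3*t/2)/3
  f_xx(t,x) = 10*cos(3*t/2)/3
Assemble drift = f_t + (1/2) f_xx = -5*x^2*sin(3*t/2)/2 + 5*cos(3*t/2)/3 and diffusion = f_x = 10*x*cos(3*t/2)/3. Substituting x = B_t:
  d(5*B_t^2*cos(3*t/2)/3) = (-5*B_t^2*sin(3*t/2)/2 + 5*cos(3*t/2)/3) dt + (10*B_t*cos(3*t/2)/3) dB_t.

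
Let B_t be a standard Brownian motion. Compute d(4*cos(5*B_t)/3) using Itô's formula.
d(4*cos(5*B_t)/3) = (-50*cos(5*B_t)/3) dt + (-20*sin(5*B_t)/3) dB_t

Itô's formula for f(B_t) gives d f(B_t) = f'(B_t) dB_t + (1/2) f''(B_t) dt. Compute derivatives of f(x) = 4*cos(5*x)/3:
  f'(x)  = -20*sin(5*x)/3
  f''(x) = -100*cos(5*x)/3
Substitute x = B_t and multiply the f'' term by 1/2:
  drift     = (1/2) * (-100*cos(5*x)/3) evaluated at B_t = -50*cos(5*B_t)/3
  diffusion = (-20*sin(5*x)/3) evaluated at B_t = -20*sin(5*B_t)/3
Therefore d(4*cos(5*B_t)/3) = (-50*cos(5*B_t)/3) dt + (-20*sin(5*B_t)/3) dB_t.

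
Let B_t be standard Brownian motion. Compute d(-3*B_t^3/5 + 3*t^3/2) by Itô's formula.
d(-3*B_t^3/5 + 3*t^3/2) = (-9*B_t/5 + 9*t^2/2) dt + (-9*B_t^2/5) dB_t

Itô's formula for f(t, x): d f(t, B_t) = (f_t + (1/2) f_xx) dt + f_x dB_t. Compute partials of f(t, x) = 3*t^3/2 - 3*x^3/5:
  f_t(t,x)  = 9*t^2/2
  f_x(t,x)  = -9*x^2/5
  f_xx(t,x) = -18*x/5
Assemble drift = f_t + (1/2) f_xx = 9*t^2/2 - 9*x/5 and diffusion = f_x = -9*x^2/5. Substituting x = B_t:
  d(-3*B_t^3/5 + 3*t^3/2) = (-9*B_t/5 + 9*t^2/2) dt + (-9*B_t^2/5) dB_t.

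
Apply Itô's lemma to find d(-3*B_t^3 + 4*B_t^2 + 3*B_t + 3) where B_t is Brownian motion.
d(-3*B_t^3 + 4*B_t^2 + 3*B_t + 3) = (4 - 9*B_t) dt + (-9*B_t^2 + 8*B_t + 3) dB_t

Itô's formula for f(B_t) gives d f(B_t) = f'(B_t) dB_t + (1/2) f''(B_t) dt. Compute derivatives of f(x) = -3*x^3 + 4*x^2 + 3*x + 3:
  f'(x)  = -9*x^2 + 8*x + 3
  f''(x) = 8 - 18*x
Substitute x = B_t and multiply the f'' term by 1/2:
  drift     = (1/2) * (8 - 18*x) evaluated at B_t = 4 - 9*B_t
  diffusion = (-9*x^2 + 8*x + 3) evaluated at B_t = -9*B_t^2 + 8*B_t + 3
Therefore d(-3*B_t^3 + 4*B_t^2 + 3*B_t + 3) = (4 - 9*B_t) dt + (-9*B_t^2 + 8*B_t + 3) dB_t.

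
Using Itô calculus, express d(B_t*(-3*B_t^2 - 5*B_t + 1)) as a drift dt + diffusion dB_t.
d(B_t*(-3*B_t^2 - 5*B_t + 1)) = (-9*B_t - 5) dt + (-9*B_t^2 - 10*B_t + 1) dB_t

Itô's formula for f(B_t) gives d f(B_t) = f'(B_t) dB_t + (1/2) f''(B_t) dt. Compute derivatives of f(x) = x*(-3*x^2 - 5*x + 1):
  f'(x)  = -9*x^2 - 10*x + 1
  f''(x) = -18*x - 10
Substitute x = B_t and multiply the f'' term by 1/2:
  drift     = (1/2) * (-18*x - 10) evaluated at B_t = -9*B_t - 5
  diffusion = (-9*x^2 - 10*x + 1) evaluated at B_t = -9*B_t^2 - 10*B_t + 1
Therefore d(B_t*(-3*B_t^2 - 5*B_t + 1)) = (-9*B_t - 5) dt + (-9*B_t^2 - 10*B_t + 1) dB_t.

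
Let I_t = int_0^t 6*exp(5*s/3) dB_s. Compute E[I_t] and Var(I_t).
E[I_t] = 0; Var(I_t) = 54*exp(10*t/3)/5 - 54/5

The Itô integral of a deterministic integrand f(s) has mean 0 because each increment f(s) * (B_{s+ds} - B_s) has mean 0. By the Itô isometry:
  Var( int_0^t f(s) dB_s ) = E[ (int_0^t f(s) dB_s)^2 ] = int_0^t f(s)^2 ds.
Here f(s) = 6*exp(5*s/3), so f(s)^2 = 36*exp(10*s/3). Integrate:
  int_0^t (36*exp(10*s/3)) ds = 54*exp(10*t/3)/5 - 54/5.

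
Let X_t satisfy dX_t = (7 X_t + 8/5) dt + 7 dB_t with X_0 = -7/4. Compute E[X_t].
E[X_t] = -213*exp(7*t)/140 - 8/35

Taking expectations and using E[dB_t] = 0, the mean m(t) = E[X_t] satisfies the ODE m'(t) = a m(t) + b with m(0) = x_0. With a = 7, b = 8/5, x_0 = -7/4, the solution is
  m(t) = x_0 * exp(a t) + (b/a) * (exp(a t) - 1)
       = (-7/4) * exp(7 t) + ((8/5)/7) * (exp(7 t) - 1)
       = -213*exp(7*t)/140 - 8/35.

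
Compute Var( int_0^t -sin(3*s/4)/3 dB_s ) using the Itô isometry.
Var = t/18 - sin(3*t/2)/27

The Itô integral of a deterministic integrand f(s) has mean 0 because each increment f(s) * (B_{s+ds} - B_s) has mean 0. By the Itô isometry:
  Var( int_0^t f(s) dB_s ) = E[ (int_0^t f(s) dB_s)^2 ] = int_0^t f(s)^2 ds.
Here f(s) = -sin(3*s/4)/3, so f(s)^2 = sin(3*s/4)^2/9. Integrate:
  int_0^t (sin(3*s/4)^2/9) ds = t/18 - sin(3*t/2)/27.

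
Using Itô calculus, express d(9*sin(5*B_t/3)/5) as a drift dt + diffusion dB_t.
d(9*sin(5*B_t/3)/5) = (-5*sin(5*B_t/3)/2) dt + (3*cos(5*B_t/3)) dB_t

Itô's formula for f(B_t) gives d f(B_t) = f'(B_t) dB_t + (1/2) f''(B_t) dt. Compute derivatives of f(x) = 9*sin(5*x/3)/5:
  f'(x)  = 3*cos(5*x/3)
  f''(x) = -5*sin(5*x/3)
Substitute x = B_t and multiply the f'' term by 1/2:
  drift     = (1/2) * (-5*sin(5*x/3)) evaluated at B_t = -5*sin(5*B_t/3)/2
  diffusion = (3*cos(5*x/3)) evaluated at B_t = 3*cos(5*B_t/3)
Therefore d(9*sin(5*B_t/3)/5) = (-5*sin(5*B_t/3)/2) dt + (3*cos(5*B_t/3)) dB_t.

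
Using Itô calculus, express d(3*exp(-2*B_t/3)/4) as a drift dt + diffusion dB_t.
d(3*exp(-2*B_t/3)/4) = (exp(-2*B_t/3)/6) dt + (-exp(-2*B_t/3)/2) dB_t

Itô's formula for f(B_t) gives d f(B_t) = f'(B_t) dB_t + (1/2) f''(B_t) dt. Compute derivatives of f(x) = 3*exp(-2*x/3)/4:
  f'(x)  = -exp(-2*x/3)/2
  f''(x) = exp(-2*x/3)/3
Substitute x = B_t and multiply the f'' term by 1/2:
  drift     = (1/2) * (exp(-2*x/3)/3) evaluated at B_t = exp(-2*B_t/3)/6
  diffusion = (-exp(-2*x/3)/2) evaluated at B_t = -exp(-2*B_t/3)/2
Therefore d(3*exp(-2*B_t/3)/4) = (exp(-2*B_t/3)/6) dt + (-exp(-2*B_t/3)/2) dB_t.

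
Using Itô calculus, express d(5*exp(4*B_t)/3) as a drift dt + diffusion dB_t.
d(5*exp(4*B_t)/3) = (40*exp(4*B_t)/3) dt + (20*exp(4*B_t)/3) dB_t

Itô's formula for f(B_t) gives d f(B_t) = f'(B_t) dB_t + (1/2) f''(B_t) dt. Compute derivatives of f(x) = 5*exp(4*x)/3:
  f'(x)  = 20*exp(4*x)/3
  f''(x) = 80*exp(4*x)/3
Substitute x = B_t and multiply the f'' term by 1/2:
  drift     = (1/2) * (80*exp(4*x)/3) evaluated at B_t = 40*exp(4*B_t)/3
  diffusion = (20*exp(4*x)/3) evaluated at B_t = 20*exp(4*B_t)/3
Therefore d(5*exp(4*B_t)/3) = (40*exp(4*B_t)/3) dt + (20*exp(4*B_t)/3) dB_t.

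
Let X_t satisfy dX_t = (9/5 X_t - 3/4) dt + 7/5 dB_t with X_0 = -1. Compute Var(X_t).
Var(X_t) = 49*exp(18*t/5)/90 - 49/90

The variance V(t) = Var(X_t) satisfies V'(t) = 2 a V(t) + c^2 with V(0) = 0 (drift coefficient is linear in X, diffusion is constant). With a = 9/5, c = 7/5, the solution is
  V(t) = (c^2 / (2 a)) * (exp(2 a t) - 1)
       = ((7/5)^2 / (2*(9/5))) * (exp((18/5) t) - 1)
       = 49*exp(18*t/5)/90 - 49/90.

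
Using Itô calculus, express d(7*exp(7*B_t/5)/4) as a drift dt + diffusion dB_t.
d(7*exp(7*B_t/5)/4) = (343*exp(7*B_t/5)/200) dt + (49*exp(7*B_t/5)/20) dB_t

Itô's formula for f(B_t) gives d f(B_t) = f'(B_t) dB_t + (1/2) f''(B_t) dt. Compute derivatives of f(x) = 7*exp(7*x/5)/4:
  f'(x)  = 49*exp(7*x/5)/20
  f''(x) = 343*exp(7*x/5)/100
Substitute x = B_t and multiply the f'' term by 1/2:
  drift     = (1/2) * (343*exp(7*x/5)/100) evaluated at B_t = 343*exp(7*B_t/5)/200
  diffusion = (49*exp(7*x/5)/20) evaluated at B_t = 49*exp(7*B_t/5)/20
Therefore d(7*exp(7*B_t/5)/4) = (343*exp(7*B_t/5)/200) dt + (49*exp(7*B_t/5)/20) dB_t.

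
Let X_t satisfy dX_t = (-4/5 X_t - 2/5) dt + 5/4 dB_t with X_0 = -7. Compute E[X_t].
E[X_t] = -1/2 - 13*exp(-4*t/5)/2

Taking expectations and using E[dB_t] = 0, the mean m(t) = E[X_t] satisfies the ODE m'(t) = a m(t) + b with m(0) = x_0. With a = -4/5, b = -2/5, x_0 = -7, the solution is
  m(t) = x_0 * exp(a t) + (b/a) * (exp(a t) - 1)
       = (-7) * exp((-4/5) t) + ((-2/5)/(-4/5)) * (exp((-4/5) t) - 1)
       = -1/2 - 13*exp(-4*t/5)/2.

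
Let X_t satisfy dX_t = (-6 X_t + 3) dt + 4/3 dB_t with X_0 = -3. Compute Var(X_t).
Var(X_t) = 4/27 - 4*exp(-12*t)/27

The variance V(t) = Var(X_t) satisfies V'(t) = 2 a V(t) + c^2 with V(0) = 0 (drift coefficient is linear in X, diffusion is constant). With a = -6, c = 4/3, the solution is
  V(t) = (c^2 / (2 a)) * (exp(2 a t) - 1)
       = ((4/3)^2 / (2*(-6))) * (exp((-12) t) - 1)
       = 4/27 - 4*exp(-12*t)/27.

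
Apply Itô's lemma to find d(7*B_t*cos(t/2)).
d(7*B_t*cos(t/2)) = (-7*B_t*sin(t/2)/2) dt + (7*cos(t/2)) dB_t

Itô's formula for f(t, x): d f(t, B_t) = (f_t + (1/2) f_xx) dt + f_x dB_t. Compute partials of f(t, x) = 7*x*cos(t/2):
  f_t(t,x)  = -7*x*sin(t/2)/2
  f_x(t,x)  = 7*cos(t/2)
  f_xx(t,x) = 0
Assemble drift = f_t + (1/2) f_xx = -7*x*sin(t/2)/2 and diffusion = f_x = 7*cos(t/2). Substituting x = B_t:
  d(7*B_t*cos(t/2)) = (-7*B_t*sin(t/2)/2) dt + (7*cos(t/2)) dB_t.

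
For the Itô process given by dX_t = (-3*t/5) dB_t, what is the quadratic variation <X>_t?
<X>_t = 3*t^3/25

For an Itô process dX_t = a(t) dt + b(t) dB_t, the quadratic variation is <X>_t = int_0^t b(s)^2 ds (the drift term does not contribute). Here b(s) = -3*s/5, so
  b(s)^2 = 9*s^2/25.
Integrating from 0 to t:
  <X>_t = int_0^t (9*s^2/25) ds = 3*t^3/25.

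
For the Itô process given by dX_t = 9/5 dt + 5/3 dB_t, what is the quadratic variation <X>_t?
<X>_t = 25*t/9

For an Itô process dX_t = a(t) dt + b(t) dB_t, the quadratic variation is <X>_t = int_0^t b(s)^2 ds (the drift term does not contribute). Here b(s) = 5/3, so
  b(s)^2 = 25/9.
Integrating from 0 to t:
  <X>_t = int_0^t (25/9) ds = 25*t/9.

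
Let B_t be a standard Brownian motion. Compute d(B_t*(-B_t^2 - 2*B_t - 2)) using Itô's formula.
d(B_t*(-B_t^2 - 2*B_t - 2)) = (-3*B_t - 2) dt + (-3*B_t^2 - 4*B_t - 2) dB_t

Itô's formula for f(B_t) gives d f(B_t) = f'(B_t) dB_t + (1/2) f''(B_t) dt. Compute derivatives of f(x) = x*(-x^2 - 2*x - 2):
  f'(x)  = -3*x^2 - 4*x - 2
  f''(x) = -6*x - 4
Substitute x = B_t and multiply the f'' term by 1/2:
  drift     = (1/2) * (-6*x - 4) evaluated at B_t = -3*B_t - 2
  diffusion = (-3*x^2 - 4*x - 2) evaluated at B_t = -3*B_t^2 - 4*B_t - 2
Therefore d(B_t*(-B_t^2 - 2*B_t - 2)) = (-3*B_t - 2) dt + (-3*B_t^2 - 4*B_t - 2) dB_t.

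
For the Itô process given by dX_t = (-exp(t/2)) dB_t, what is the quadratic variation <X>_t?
<X>_t = exp(t) - 1

For an Itô process dX_t = a(t) dt + b(t) dB_t, the quadratic variation is <X>_t = int_0^t b(s)^2 ds (the drift term does not contribute). Here b(s) = -exp(s/2), so
  b(s)^2 = exp(s).
Integrating from 0 to t:
  <X>_t = int_0^t (exp(s)) ds = exp(t) - 1.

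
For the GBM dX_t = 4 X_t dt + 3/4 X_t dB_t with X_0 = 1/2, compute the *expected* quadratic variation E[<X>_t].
E[<X>_t] = 9*exp(137*t/16)/548 - 9/548

<X>_t = int_0^t ((3/4) * X_s)^2 ds. Taking expectation inside the integral: E[<X>_t] = (3/4)^2 * int_0^t E[X_s^2] ds. For GBM, E[X_s^2] = x_0^2 * exp((2 mu + sigma^2) s). Integrating:
  E[<X>_t] = (3/4)^2 * (1/2)^2 * (exp((2*4 + (3/4)^2) t) - 1) / (2*4 + (3/4)^2)
           = (3/4)^2 * (1/2)^2 * (exp((137/16) t) - 1) / (137/16) = 9*exp(137*t/16)/548 - 9/548.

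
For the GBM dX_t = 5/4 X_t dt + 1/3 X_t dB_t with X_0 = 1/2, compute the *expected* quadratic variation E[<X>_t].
E[<X>_t] = exp(47*t/18)/94 - 1/94

<X>_t = int_0^t ((1/3) * X_s)^2 ds. Taking expectation inside the integral: E[<X>_t] = (1/3)^2 * int_0^t E[X_s^2] ds. For GBM, E[X_s^2] = x_0^2 * exp((2 mu + sigma^2) s). Integrating:
  E[<X>_t] = (1/3)^2 * (1/2)^2 * (exp((2*(5/4) + (1/3)^2) t) - 1) / (2*(5/4) + (1/3)^2)
           = (1/3)^2 * (1/2)^2 * (exp((47/18) t) - 1) / (47/18) = exp(47*t/18)/94 - 1/94.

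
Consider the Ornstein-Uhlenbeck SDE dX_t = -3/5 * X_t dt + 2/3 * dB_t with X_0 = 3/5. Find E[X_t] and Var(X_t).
E[X_t] = 3*exp(-3*t/5)/5; Var(X_t) = 10/27 - 10*exp(-6*t/5)/27

The OU SDE dX = -theta X dt + sigma dB admits the integrating factor exp(theta t): d(exp(theta t) X_t) = sigma exp(theta t) dB_t. Integrating from 0 to t:
  X_t = x_0 * exp(-theta t) + sigma * int_0^t exp(-theta (t-s)) dB_s.
The Itô integral has mean 0 and (by the Itô isometry) variance sigma^2 * int_0^t exp(-2 theta (t - s)) ds = sigma^2 * (1 - exp(-2 theta t)) / (2 theta).
With theta = 3/5, sigma = 2/3, x_0 = 3/5:
  E[X_t] = 3/5 * exp(-3/5 t) = 3*exp(-3*t/5)/5
  Var(X_t) = (2/3)^2 * (1 - exp(-2*3/5 t)) / (2 * 3/5) = 10/27 - 10*exp(-6*t/5)/27.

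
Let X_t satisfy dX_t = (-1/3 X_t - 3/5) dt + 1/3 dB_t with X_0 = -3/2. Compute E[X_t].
E[X_t] = -9/5 + 3*exp(-t/3)/10

Taking expectations and using E[dB_t] = 0, the mean m(t) = E[X_t] satisfies the ODE m'(t) = a m(t) + b with m(0) = x_0. With a = -1/3, b = -3/5, x_0 = -3/2, the solution is
  m(t) = x_0 * exp(a t) + (b/a) * (exp(a t) - 1)
       = (-3/2) * exp((-1/3) t) + ((-3/5)/(-1/3)) * (exp((-1/3) t) - 1)
       = -9/5 + 3*exp(-t/3)/10.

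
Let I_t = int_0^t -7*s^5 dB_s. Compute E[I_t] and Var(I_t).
E[I_t] = 0; Var(I_t) = 49*t^11/11

The Itô integral of a deterministic integrand f(s) has mean 0 because each increment f(s) * (B_{s+ds} - B_s) has mean 0. By the Itô isometry:
  Var( int_0^t f(s) dB_s ) = E[ (int_0^t f(s) dB_s)^2 ] = int_0^t f(s)^2 ds.
Here f(s) = -7*s^5, so f(s)^2 = 49*s^10. Integrate:
  int_0^t (49*s^10) ds = 49*t^11/11.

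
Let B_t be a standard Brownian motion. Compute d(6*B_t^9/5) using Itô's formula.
d(6*B_t^9/5) = (216*B_t^7/5) dt + (54*B_t^8/5) dB_t

Itô's formula for f(B_t) gives d f(B_t) = f'(B_t) dB_t + (1/2) f''(B_t) dt. Compute derivatives of f(x) = 6*x^9/5:
  f'(x)  = 54*x^8/5
  f''(x) = 432*x^7/5
Substitute x = B_t and multiply the f'' term by 1/2:
  drift     = (1/2) * (432*x^7/5) evaluated at B_t = 216*B_t^7/5
  diffusion = (54*x^8/5) evaluated at B_t = 54*B_t^8/5
Therefore d(6*B_t^9/5) = (216*B_t^7/5) dt + (54*B_t^8/5) dB_t.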